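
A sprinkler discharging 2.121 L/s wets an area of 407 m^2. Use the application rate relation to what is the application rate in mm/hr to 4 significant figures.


Approach: apply the application rate relation, rate = (Q/A)*3600.
rate = (2.121 / 407) * 3600 = 18.76 mm/hr
Therefore the application rate = 18.76 mm/hr.


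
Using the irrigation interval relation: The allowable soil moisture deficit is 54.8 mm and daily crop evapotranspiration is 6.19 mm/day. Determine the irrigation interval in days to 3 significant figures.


Approach: apply the irrigation interval relation, interval = SMD / ETc.
interval = 54.8 / 6.19 = 8.85 days
Therefore the irrigation interval = 8.85 days.


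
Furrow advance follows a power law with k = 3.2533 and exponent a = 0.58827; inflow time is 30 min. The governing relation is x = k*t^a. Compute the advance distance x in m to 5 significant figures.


x = 3.2533 * 30^0.58827 = 24.059 m
Therefore the advance distance x = 24.059 m.


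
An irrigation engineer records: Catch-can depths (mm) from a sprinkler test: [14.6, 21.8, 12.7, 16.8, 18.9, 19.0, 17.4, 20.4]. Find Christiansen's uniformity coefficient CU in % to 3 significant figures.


Approach: apply Christiansen's uniformity coefficient, CU = (1 - mean_abs_deviation/mean)*100.
mean = 17.700 mm
mean |d_i - mean| = 2.3250 mm
CU = (1 - 2.3250/17.700)*100 = 86.9 %
Therefore Christiansen's uniformity coefficient CU = 86.9 %.


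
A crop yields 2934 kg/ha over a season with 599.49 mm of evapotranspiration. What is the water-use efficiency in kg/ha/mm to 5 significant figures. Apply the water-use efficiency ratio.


Approach: apply the water-use efficiency ratio, WUE = yield/ET.
WUE = 2934 / 599.49 = 4.8942 kg/ha/mm
Therefore the water-use efficiency = 4.8942 kg/ha/mm.


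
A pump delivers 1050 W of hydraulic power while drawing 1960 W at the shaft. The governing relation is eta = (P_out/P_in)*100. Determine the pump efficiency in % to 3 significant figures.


eta = (1050 / 1960) * 100 = 53.6 %
Therefore the pump efficiency = 53.6 %.


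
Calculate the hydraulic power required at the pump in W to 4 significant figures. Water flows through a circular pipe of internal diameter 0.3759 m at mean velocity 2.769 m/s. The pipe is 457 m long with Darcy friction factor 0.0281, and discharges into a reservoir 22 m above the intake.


Approach: apply continuity + Darcy-Weisbach + hydraulic power, Q = A*v; hf = f*(L/D)*(v^2/(2g)); H = static + hf; P = rho*g*Q*H.
Step 1 — flow rate (continuity, Q = A*v):
  A = pi*(0.3759/2)^2 = 0.110977 m^2
  Q = 0.110977 * 2.769 = 0.307296 m^3/s
Step 2 — friction head loss (Darcy-Weisbach):
  hf = 0.0281 * (457/0.3759) * (2.769^2 / (2*9.81))
  hf = 13.3505 m
Step 3 — total head: H = 22 + 13.3505 = 35.3505 m
Step 4 — hydraulic power (P = rho*g*Q*H):
  P = 1000 * 9.81 * 0.307296 * 35.3505 = 106600 W
Therefore the hydraulic power required at the pump = 106600 W.


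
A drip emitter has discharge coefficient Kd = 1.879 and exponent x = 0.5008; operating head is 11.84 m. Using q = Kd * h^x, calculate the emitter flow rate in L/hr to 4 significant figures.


q = 1.879 * 11.84^0.5008 = 6.478 L/hr
Therefore the emitter flow rate = 6.478 L/hr.


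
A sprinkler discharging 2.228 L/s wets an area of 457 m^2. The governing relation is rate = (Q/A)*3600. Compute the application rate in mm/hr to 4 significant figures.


rate = (2.228 / 457) * 3600 = 17.55 mm/hr
Therefore the application rate = 17.55 mm/hr.


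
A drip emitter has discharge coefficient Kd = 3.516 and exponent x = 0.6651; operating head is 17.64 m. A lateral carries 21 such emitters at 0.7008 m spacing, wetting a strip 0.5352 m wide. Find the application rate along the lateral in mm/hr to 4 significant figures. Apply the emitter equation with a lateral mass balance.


Approach: apply the emitter equation with a lateral mass balance, q = Kd*h^x; Q = n*q; rate = Q/(n*spacing*width).
Step 1 — single emitter flow (q = Kd*h^x):
  q = 3.516 * 17.64^0.6651 = 23.7189 L/hr
Step 2 — total lateral flow: Q = 21 * 23.7189 = 498.098 L/hr
Step 3 — wetted area: A = 21 * 0.7008 * 0.5352 = 7.87643 m^2
Step 4 — application rate: Q/A = 498.098/7.87643 = 63.24 mm/hr
Therefore the application rate along the lateral = 63.24 mm/hr.


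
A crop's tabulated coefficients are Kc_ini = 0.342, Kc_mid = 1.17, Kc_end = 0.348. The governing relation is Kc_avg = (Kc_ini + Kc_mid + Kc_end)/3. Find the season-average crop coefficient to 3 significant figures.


Kc_avg = (0.342 + 1.17 + 0.348)/3 = 0.620
Therefore the season-average crop coefficient = 0.620.


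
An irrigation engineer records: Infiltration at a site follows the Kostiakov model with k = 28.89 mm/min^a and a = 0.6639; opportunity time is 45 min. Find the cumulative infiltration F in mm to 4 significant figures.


Approach: apply the Kostiakov infiltration equation, F = k*t^a.
F = 28.89 * 45^0.6639 = 361.7 mm
Therefore the cumulative infiltration F = 361.7 mm.


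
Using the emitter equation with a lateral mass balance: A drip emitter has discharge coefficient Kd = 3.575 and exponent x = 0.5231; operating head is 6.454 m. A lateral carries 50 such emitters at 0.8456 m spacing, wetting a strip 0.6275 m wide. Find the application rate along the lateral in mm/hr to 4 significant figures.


Approach: apply the emitter equation with a lateral mass balance, q = Kd*h^x; Q = n*q; rate = Q/(n*spacing*width).
Step 1 — single emitter flow (q = Kd*h^x):
  q = 3.575 * 6.454^0.5231 = 9.48195 L/hr
Step 2 — total lateral flow: Q = 50 * 9.48195 = 474.097 L/hr
Step 3 — wetted area: A = 50 * 0.8456 * 0.6275 = 26.5307 m^2
Step 4 — application rate: Q/A = 474.097/26.5307 = 17.87 mm/hr
Therefore the application rate along the lateral = 17.87 mm/hr.


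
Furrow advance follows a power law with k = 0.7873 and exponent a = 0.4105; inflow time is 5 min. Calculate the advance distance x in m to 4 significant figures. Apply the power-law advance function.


Approach: apply the power-law advance function, x = k*t^a.
x = 0.7873 * 5^0.4105 = 1.524 m
Therefore the advance distance x = 1.524 m.


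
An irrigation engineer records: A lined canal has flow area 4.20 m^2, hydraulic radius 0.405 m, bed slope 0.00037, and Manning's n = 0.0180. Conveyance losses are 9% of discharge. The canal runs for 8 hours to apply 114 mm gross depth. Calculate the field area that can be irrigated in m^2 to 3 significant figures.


Approach: apply Manning's equation with a conveyance and depth budget, Q = (1/n)*A*R^(2/3)*S^(1/2); Q_field = Q*(1-loss); Area = Q_field*t/(d/1000).
Step 1 — canal discharge (Manning's equation):
  Q = (1/0.0180) * 4.20 * 0.405^(2/3) * 0.00037^(1/2) = 2.4569 m^3/s
Step 2 — delivered flow: Q_field = 2.4569*(1 - 9/100) = 2.2357 m^3/s
Step 3 — volume delivered: V = 2.2357 * 8*3600 = 64389 m^3
Step 4 — area served: A = V / (depth/1000) = 64389 / 0.114 = 565000 m^2
Therefore the field area that can be irrigated = 565000 m^2.


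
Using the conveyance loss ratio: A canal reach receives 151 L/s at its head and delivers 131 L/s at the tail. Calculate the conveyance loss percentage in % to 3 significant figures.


Approach: apply the conveyance loss ratio, loss% = ((Q_head - Q_tail)/Q_head)*100.
loss = ((151 - 131)/151)*100 = 13.2 %
Therefore the conveyance loss percentage = 13.2 %.


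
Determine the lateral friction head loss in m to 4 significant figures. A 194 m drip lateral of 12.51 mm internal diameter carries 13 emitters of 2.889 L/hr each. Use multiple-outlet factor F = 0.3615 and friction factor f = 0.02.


Approach: apply Darcy-Weisbach with the multiple-outlet F-factor, Q = n*q/(3600*1000) m^3/s; v = Q/A; hf = F*f*(L/D)*(v^2/(2g)).
Q = 13*2.889/(3600*1000) = 1.04325e-05 m^3/s
A = pi*(12.51e-3/2)^2 = 1.22915e-04 m^2, so v = Q/A = 0.0848758 m/s
hf = 0.3615*0.02*(194/0.01251)*(0.0848758^2/(2*9.81)) = 0.04117 m
Therefore the lateral friction head loss = 0.04117 m.


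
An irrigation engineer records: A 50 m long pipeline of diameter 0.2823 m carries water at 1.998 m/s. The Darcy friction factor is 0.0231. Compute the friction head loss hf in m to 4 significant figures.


Approach: apply the Darcy-Weisbach equation, hf = f*(L/D)*(v^2/(2g)).
hf = 0.0231 * (50/0.2823) * (1.998^2 / (2*9.81))
hf = 0.8325 m
Therefore the friction head loss hf = 0.8325 m.


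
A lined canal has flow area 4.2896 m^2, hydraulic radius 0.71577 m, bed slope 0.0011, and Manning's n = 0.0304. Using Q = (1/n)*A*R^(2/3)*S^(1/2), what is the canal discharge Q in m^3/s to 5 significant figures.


Q = (1/0.0304) * 4.2896 * 0.71577^(2/3) * 0.0011^(1/2) = 3.7447 m^3/s
Therefore the canal discharge Q = 3.7447 m^3/s.


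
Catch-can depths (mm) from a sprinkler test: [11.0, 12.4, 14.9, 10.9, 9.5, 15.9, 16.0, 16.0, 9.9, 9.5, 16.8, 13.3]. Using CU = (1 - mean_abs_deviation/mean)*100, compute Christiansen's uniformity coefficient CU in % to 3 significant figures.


mean = 13.008 mm
mean |d_i - mean| = 2.4750 mm
CU = (1 - 2.4750/13.008)*100 = 81.0 %
Therefore Christiansen's uniformity coefficient CU = 81.0 %.


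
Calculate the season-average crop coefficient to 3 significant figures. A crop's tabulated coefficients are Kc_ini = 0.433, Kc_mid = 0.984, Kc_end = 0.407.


Approach: apply a simple seasonal average, Kc_avg = (Kc_ini + Kc_mid + Kc_end)/3.
Kc_avg = (0.433 + 0.984 + 0.407)/3 = 0.608
Therefore the season-average crop coefficient = 0.608.


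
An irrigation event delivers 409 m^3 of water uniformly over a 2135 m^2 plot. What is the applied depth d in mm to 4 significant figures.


Approach: apply depth from volume over area, d = (V/A)*1000.
d = (409 / 2135) * 1000 = 191.6 mm
Therefore the applied depth d = 191.6 mm.


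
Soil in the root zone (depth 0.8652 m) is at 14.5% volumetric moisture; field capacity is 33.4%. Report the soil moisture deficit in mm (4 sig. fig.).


Approach: apply the soil moisture deficit relation, SMD = (FC - theta)/100 * depth * 1000.
SMD = (33.4 - 14.5)/100 * 0.8652 * 1000 = 163.5 mm
Therefore the soil moisture deficit = 163.5 mm.


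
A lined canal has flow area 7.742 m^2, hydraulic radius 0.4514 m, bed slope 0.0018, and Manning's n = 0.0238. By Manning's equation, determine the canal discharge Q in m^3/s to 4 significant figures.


Approach: apply Manning's equation, Q = (1/n)*A*R^(2/3)*S^(1/2).
Q = (1/0.0238) * 7.742 * 0.4514^(2/3) * 0.0018^(1/2) = 8.121 m^3/s
Therefore the canal discharge Q = 8.121 m^3/s.


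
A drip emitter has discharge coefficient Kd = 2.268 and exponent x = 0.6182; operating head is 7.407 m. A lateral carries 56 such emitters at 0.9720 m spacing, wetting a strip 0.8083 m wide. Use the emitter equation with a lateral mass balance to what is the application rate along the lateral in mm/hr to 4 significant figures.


Approach: apply the emitter equation with a lateral mass balance, q = Kd*h^x; Q = n*q; rate = Q/(n*spacing*width).
Step 1 — single emitter flow (q = Kd*h^x):
  q = 2.268 * 7.407^0.6182 = 7.82089 L/hr
Step 2 — total lateral flow: Q = 56 * 7.82089 = 437.970 L/hr
Step 3 — wetted area: A = 56 * 0.9720 * 0.8083 = 43.9974 m^2
Step 4 — application rate: Q/A = 437.970/43.9974 = 9.954 mm/hr
Therefore the application rate along the lateral = 9.954 mm/hr.


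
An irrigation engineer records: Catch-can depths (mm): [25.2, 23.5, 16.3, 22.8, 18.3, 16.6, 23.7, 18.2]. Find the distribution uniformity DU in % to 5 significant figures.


Approach: apply the low-quarter distribution uniformity, DU = (mean of lowest quarter of readings / overall mean)*100.
sorted lowest 2 of 8: [16.3, 16.6] -> mean = 16.45000 mm
overall mean = 20.57500 mm
DU = (16.45000/20.57500)*100 = 79.951 %
Therefore the distribution uniformity DU = 79.951 %.


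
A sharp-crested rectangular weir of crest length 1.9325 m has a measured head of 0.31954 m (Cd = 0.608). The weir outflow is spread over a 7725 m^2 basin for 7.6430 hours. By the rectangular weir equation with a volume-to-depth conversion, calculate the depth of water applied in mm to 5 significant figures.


Approach: apply the rectangular weir equation with a volume-to-depth conversion, Q = (2/3)*Cd*L*sqrt(2g)*H^1.5; d = Q*t/A * 1000.
Step 1 — weir discharge:
  Q = (2/3)*0.608*1.9325*sqrt(2*9.81)*0.31954^1.5 = 0.6267137 m^3/s
Step 2 — volume: V = 0.6267137 * 7.6430*3600 = 17243.90 m^3
Step 3 — depth: d = V/A * 1000 = 17243.90/7725 * 1000 = 2232.2 mm
Therefore the depth of water applied = 2232.2 mm.


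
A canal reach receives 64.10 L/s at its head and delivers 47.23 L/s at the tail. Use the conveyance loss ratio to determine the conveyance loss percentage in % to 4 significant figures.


Approach: apply the conveyance loss ratio, loss% = ((Q_head - Q_tail)/Q_head)*100.
loss = ((64.10 - 47.23)/64.10)*100 = 26.32 %
Therefore the conveyance loss percentage = 26.32 %.


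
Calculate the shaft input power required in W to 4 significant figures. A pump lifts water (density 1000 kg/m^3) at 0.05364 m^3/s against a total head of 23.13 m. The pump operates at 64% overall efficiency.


Approach: apply hydraulic power then efficiency conversion, P = rho*g*Q*H; P_in = P/eta.
Step 1 — hydraulic power (P = rho*g*Q*H):
  P = 1000 * 9.81 * 0.05364 * 23.13 = 12171.2 W
Step 2 — input power: P_in = P/eta = 12171.2 / 0.64 = 19020 W
Therefore the shaft input power required = 19020 W.


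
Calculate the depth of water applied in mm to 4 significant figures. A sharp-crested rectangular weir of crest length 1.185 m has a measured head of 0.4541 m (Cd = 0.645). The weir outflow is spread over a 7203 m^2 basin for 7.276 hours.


Approach: apply the rectangular weir equation with a volume-to-depth conversion, Q = (2/3)*Cd*L*sqrt(2g)*H^1.5; d = Q*t/A * 1000.
Step 1 — weir discharge:
  Q = (2/3)*0.645*1.185*sqrt(2*9.81)*0.4541^1.5 = 0.690659 m^3/s
Step 2 — volume: V = 0.690659 * 7.276*3600 = 18090.8 m^3
Step 3 — depth: d = V/A * 1000 = 18090.8/7203 * 1000 = 2512 mm
Therefore the depth of water applied = 2512 mm.


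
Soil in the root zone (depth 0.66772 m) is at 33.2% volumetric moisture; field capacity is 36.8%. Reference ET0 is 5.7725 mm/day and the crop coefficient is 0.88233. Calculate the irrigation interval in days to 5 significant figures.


Approach: apply soil-water budget scheduling, SMD = (FC-theta)/100*depth*1000; ETc = ET0*Kc; interval = SMD/ETc.
Step 1 — soil moisture deficit:
  SMD = (36.8 - 33.2)/100 * 0.66772 * 1000 = 24.03792 mm
Step 2 — daily crop ET (ETc = ET0*Kc):
  ETc = 5.7725 * 0.88233 = 5.093250 mm/day
Step 3 — irrigation interval (SMD/ETc):
  interval = 24.03792 / 5.093250 = 4.7196 days
Therefore the irrigation interval = 4.7196 days.


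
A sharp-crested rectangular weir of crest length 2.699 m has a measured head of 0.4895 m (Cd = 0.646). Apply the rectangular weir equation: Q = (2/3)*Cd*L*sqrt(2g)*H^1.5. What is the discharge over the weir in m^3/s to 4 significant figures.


Q = (2/3)*0.646*2.699*sqrt(2*9.81)*0.4895^1.5 = 1.763 m^3/s
Therefore the discharge over the weir = 1.763 m^3/s.


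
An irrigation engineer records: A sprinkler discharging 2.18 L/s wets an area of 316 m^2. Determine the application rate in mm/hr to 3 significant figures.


Approach: apply the application rate relation, rate = (Q/A)*3600.
rate = (2.18 / 316) * 3600 = 24.8 mm/hr
Therefore the application rate = 24.8 mm/hr.


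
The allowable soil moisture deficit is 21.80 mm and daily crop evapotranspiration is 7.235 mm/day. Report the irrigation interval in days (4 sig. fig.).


Approach: apply the irrigation interval relation, interval = SMD / ETc.
interval = 21.80 / 7.235 = 3.013 days
Therefore the irrigation interval = 3.013 days.


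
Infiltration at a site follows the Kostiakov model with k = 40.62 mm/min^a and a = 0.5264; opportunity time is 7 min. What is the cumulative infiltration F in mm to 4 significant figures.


Approach: apply the Kostiakov infiltration equation, F = k*t^a.
F = 40.62 * 7^0.5264 = 113.1 mm
Therefore the cumulative infiltration F = 113.1 mm.


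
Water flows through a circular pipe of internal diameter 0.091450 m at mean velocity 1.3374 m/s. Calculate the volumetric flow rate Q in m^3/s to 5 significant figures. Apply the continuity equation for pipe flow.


Approach: apply the continuity equation for pipe flow, Q = A * v with A = pi*(D/2)^2.
A = pi*(0.091450/2)^2 = 0.006568365 m^2
Q = 0.006568365 * 1.3374 = 0.0087845 m^3/s
Therefore the volumetric flow rate Q = 0.0087845 m^3/s.


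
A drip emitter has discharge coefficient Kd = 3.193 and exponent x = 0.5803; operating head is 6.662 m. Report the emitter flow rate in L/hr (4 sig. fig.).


Approach: apply the emitter characteristic equation, q = Kd * h^x.
q = 3.193 * 6.662^0.5803 = 9.597 L/hr
Therefore the emitter flow rate = 9.597 L/hr.


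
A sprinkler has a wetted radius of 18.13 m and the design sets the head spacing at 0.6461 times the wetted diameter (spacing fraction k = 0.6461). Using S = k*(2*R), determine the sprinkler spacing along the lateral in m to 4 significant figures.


S = 0.6461 * (2 * 18.13) = 23.43 m
Therefore the sprinkler spacing along the lateral = 23.43 m.


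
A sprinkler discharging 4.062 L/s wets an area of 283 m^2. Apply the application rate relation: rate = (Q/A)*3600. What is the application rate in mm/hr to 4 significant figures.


rate = (4.062 / 283) * 3600 = 51.67 mm/hr
Therefore the application rate = 51.67 mm/hr.


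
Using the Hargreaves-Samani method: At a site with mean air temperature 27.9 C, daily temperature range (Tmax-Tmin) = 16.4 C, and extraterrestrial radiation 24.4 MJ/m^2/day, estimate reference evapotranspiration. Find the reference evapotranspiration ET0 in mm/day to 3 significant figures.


Approach: apply the Hargreaves-Samani method, ET0 = 0.0023*(Tmean+17.8)*sqrt(Tmax-Tmin)*0.408*Ra.
ET0 = 0.0023*(27.9+17.8)*sqrt(16.4)*0.408*24.4 = 4.24 mm/day
Therefore the reference evapotranspiration ET0 = 4.24 mm/day.


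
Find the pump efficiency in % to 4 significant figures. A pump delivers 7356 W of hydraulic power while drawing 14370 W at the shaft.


Approach: apply the efficiency ratio, eta = (P_out/P_in)*100.
eta = (7356 / 14370) * 100 = 51.19 %
Therefore the pump efficiency = 51.19 %.


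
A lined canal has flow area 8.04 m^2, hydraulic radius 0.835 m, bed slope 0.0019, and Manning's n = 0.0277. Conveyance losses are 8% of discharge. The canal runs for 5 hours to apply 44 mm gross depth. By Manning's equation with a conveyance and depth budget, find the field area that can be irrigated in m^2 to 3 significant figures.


Approach: apply Manning's equation with a conveyance and depth budget, Q = (1/n)*A*R^(2/3)*S^(1/2); Q_field = Q*(1-loss); Area = Q_field*t/(d/1000).
Step 1 — canal discharge (Manning's equation):
  Q = (1/0.0277) * 8.04 * 0.835^(2/3) * 0.0019^(1/2) = 11.219 m^3/s
Step 2 — delivered flow: Q_field = 11.219*(1 - 8/100) = 10.321 m^3/s
Step 3 — volume delivered: V = 10.321 * 5*3600 = 185780 m^3
Step 4 — area served: A = V / (depth/1000) = 185780 / 0.044 = 4220000 m^2
Therefore the field area that can be irrigated = 4220000 m^2.


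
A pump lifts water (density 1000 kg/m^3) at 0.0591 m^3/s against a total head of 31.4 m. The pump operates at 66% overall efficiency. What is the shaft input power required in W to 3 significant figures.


Approach: apply hydraulic power then efficiency conversion, P = rho*g*Q*H; P_in = P/eta.
Step 1 — hydraulic power (P = rho*g*Q*H):
  P = 1000 * 9.81 * 0.0591 * 31.4 = 18205 W
Step 2 — input power: P_in = P/eta = 18205 / 0.66 = 27600 W
Therefore the shaft input power required = 27600 W.


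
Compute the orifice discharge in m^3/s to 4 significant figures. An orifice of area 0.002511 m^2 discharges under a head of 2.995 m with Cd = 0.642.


Approach: apply the orifice equation, Q = Cd*A*sqrt(2*g*h).
Q = 0.642 * 0.002511 * sqrt(2*9.81*2.995) = 0.01236 m^3/s
Therefore the orifice discharge = 0.01236 m^3/s.


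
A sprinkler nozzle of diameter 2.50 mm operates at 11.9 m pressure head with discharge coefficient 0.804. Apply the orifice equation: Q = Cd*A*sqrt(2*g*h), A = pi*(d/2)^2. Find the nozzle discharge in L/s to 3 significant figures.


A = pi*(2.50e-3/2)^2 = 4.9087e-06 m^2
Q = 0.804 * 4.9087e-06 * sqrt(2*9.81*11.9) * 1000 = 0.0603 L/s
Therefore the nozzle discharge = 0.0603 L/s.


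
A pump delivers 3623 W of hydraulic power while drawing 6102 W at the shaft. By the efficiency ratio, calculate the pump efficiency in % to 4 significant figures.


Approach: apply the efficiency ratio, eta = (P_out/P_in)*100.
eta = (3623 / 6102) * 100 = 59.37 %
Therefore the pump efficiency = 59.37 %.


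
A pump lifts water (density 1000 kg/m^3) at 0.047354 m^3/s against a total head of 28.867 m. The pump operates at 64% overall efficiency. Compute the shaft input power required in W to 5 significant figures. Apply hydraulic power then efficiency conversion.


Approach: apply hydraulic power then efficiency conversion, P = rho*g*Q*H; P_in = P/eta.
Step 1 — hydraulic power (P = rho*g*Q*H):
  P = 1000 * 9.81 * 0.047354 * 28.867 = 13409.96 W
Step 2 — input power: P_in = P/eta = 13409.96 / 0.64 = 20953 W
Therefore the shaft input power required = 20953 W.


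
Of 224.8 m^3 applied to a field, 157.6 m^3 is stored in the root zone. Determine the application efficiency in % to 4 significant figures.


Approach: apply the application efficiency ratio, Ea = (stored/applied)*100.
Ea = (157.6/224.8)*100 = 70.11 %
Therefore the application efficiency = 70.11 %.


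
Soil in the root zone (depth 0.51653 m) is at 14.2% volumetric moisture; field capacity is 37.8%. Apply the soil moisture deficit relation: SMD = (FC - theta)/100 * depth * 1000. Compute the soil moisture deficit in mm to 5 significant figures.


SMD = (37.8 - 14.2)/100 * 0.51653 * 1000 = 121.90 mm
Therefore the soil moisture deficit = 121.90 mm.


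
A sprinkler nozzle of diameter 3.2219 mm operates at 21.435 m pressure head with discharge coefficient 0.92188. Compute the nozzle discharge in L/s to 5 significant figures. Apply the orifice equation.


Approach: apply the orifice equation, Q = Cd*A*sqrt(2*g*h), A = pi*(d/2)^2.
A = pi*(3.2219e-3/2)^2 = 8.152935e-06 m^2
Q = 0.92188 * 8.152935e-06 * sqrt(2*9.81*21.435) * 1000 = 0.15413 L/s
Therefore the nozzle discharge = 0.15413 L/s.


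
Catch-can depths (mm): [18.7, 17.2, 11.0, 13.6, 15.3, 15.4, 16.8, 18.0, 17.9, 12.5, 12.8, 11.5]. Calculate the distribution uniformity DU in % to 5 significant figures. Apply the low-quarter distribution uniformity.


Approach: apply the low-quarter distribution uniformity, DU = (mean of lowest quarter of readings / overall mean)*100.
sorted lowest 3 of 12: [11.0, 11.5, 12.5] -> mean = 11.66667 mm
overall mean = 15.05833 mm
DU = (11.66667/15.05833)*100 = 77.476 %
Therefore the distribution uniformity DU = 77.476 %.


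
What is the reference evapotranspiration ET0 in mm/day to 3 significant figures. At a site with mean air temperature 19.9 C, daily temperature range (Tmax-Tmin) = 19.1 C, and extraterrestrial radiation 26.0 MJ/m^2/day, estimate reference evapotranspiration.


Approach: apply the Hargreaves-Samani method, ET0 = 0.0023*(Tmean+17.8)*sqrt(Tmax-Tmin)*0.408*Ra.
ET0 = 0.0023*(19.9+17.8)*sqrt(19.1)*0.408*26.0 = 4.02 mm/day
Therefore the reference evapotranspiration ET0 = 4.02 mm/day.


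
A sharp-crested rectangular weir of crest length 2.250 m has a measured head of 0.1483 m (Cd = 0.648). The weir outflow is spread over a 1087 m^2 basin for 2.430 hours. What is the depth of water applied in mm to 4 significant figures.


Approach: apply the rectangular weir equation with a volume-to-depth conversion, Q = (2/3)*Cd*L*sqrt(2g)*H^1.5; d = Q*t/A * 1000.
Step 1 — weir discharge:
  Q = (2/3)*0.648*2.250*sqrt(2*9.81)*0.1483^1.5 = 0.245882 m^3/s
Step 2 — volume: V = 0.245882 * 2.430*3600 = 2150.98 m^3
Step 3 — depth: d = V/A * 1000 = 2150.98/1087 * 1000 = 1979 mm
Therefore the depth of water applied = 1979 mm.


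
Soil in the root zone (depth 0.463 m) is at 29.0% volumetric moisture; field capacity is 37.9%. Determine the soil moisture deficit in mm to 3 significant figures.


Approach: apply the soil moisture deficit relation, SMD = (FC - theta)/100 * depth * 1000.
SMD = (37.9 - 29.0)/100 * 0.463 * 1000 = 41.2 mm
Therefore the soil moisture deficit = 41.2 mm.


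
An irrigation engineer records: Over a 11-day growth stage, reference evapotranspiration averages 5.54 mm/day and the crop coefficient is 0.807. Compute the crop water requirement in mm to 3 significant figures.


Approach: apply the crop water requirement relation, CWR = ET0 * Kc * days.
CWR = 5.54 * 0.807 * 11 = 49.2 mm
Therefore the crop water requirement = 49.2 mm.


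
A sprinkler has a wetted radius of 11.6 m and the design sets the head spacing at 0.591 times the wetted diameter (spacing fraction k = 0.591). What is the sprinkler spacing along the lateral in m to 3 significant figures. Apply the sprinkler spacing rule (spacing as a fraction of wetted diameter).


Approach: apply the sprinkler spacing rule (spacing as a fraction of wetted diameter), S = k*(2*R).
S = 0.591 * (2 * 11.6) = 13.7 m
Therefore the sprinkler spacing along the lateral = 13.7 m.


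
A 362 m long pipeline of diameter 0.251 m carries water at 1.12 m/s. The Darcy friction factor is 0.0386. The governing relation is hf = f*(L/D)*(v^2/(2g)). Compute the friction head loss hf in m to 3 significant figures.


hf = 0.0386 * (362/0.251) * (1.12^2 / (2*9.81))
hf = 3.56 m
Therefore the friction head loss hf = 3.56 m.


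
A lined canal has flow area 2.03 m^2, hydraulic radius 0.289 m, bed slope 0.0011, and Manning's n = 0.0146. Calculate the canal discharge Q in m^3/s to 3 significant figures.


Approach: apply Manning's equation, Q = (1/n)*A*R^(2/3)*S^(1/2).
Q = (1/0.0146) * 2.03 * 0.289^(2/3) * 0.0011^(1/2) = 2.02 m^3/s
Therefore the canal discharge Q = 2.02 m^3/s.


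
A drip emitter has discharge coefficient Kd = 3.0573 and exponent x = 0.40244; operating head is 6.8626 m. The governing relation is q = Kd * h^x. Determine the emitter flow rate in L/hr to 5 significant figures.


q = 3.0573 * 6.8626^0.40244 = 6.6370 L/hr
Therefore the emitter flow rate = 6.6370 L/hr.


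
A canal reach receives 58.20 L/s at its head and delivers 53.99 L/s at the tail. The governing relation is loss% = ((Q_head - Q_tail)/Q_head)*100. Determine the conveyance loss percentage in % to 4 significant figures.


loss = ((58.20 - 53.99)/58.20)*100 = 7.234 %
Therefore the conveyance loss percentage = 7.234 %.


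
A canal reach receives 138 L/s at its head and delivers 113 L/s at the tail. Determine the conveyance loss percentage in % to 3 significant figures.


Approach: apply the conveyance loss ratio, loss% = ((Q_head - Q_tail)/Q_head)*100.
loss = ((138 - 113)/138)*100 = 18.1 %
Therefore the conveyance loss percentage = 18.1 %.


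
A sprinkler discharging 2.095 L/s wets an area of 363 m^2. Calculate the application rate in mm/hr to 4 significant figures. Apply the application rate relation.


Approach: apply the application rate relation, rate = (Q/A)*3600.
rate = (2.095 / 363) * 3600 = 20.78 mm/hr
Therefore the application rate = 20.78 mm/hr.


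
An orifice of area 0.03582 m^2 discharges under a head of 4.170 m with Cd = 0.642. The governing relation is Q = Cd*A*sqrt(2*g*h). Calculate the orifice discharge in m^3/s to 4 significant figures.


Q = 0.642 * 0.03582 * sqrt(2*9.81*4.170) = 0.2080 m^3/s
Therefore the orifice discharge = 0.2080 m^3/s.


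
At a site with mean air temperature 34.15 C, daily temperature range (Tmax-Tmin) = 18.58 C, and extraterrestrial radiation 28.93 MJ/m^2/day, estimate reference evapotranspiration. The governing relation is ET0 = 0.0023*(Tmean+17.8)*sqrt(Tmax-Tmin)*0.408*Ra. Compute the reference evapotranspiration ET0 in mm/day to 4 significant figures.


ET0 = 0.0023*(34.15+17.8)*sqrt(18.58)*0.408*28.93 = 6.079 mm/day
Therefore the reference evapotranspiration ET0 = 6.079 mm/day.


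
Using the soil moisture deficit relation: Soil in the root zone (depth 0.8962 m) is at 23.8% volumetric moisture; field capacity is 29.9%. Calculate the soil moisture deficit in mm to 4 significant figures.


Approach: apply the soil moisture deficit relation, SMD = (FC - theta)/100 * depth * 1000.
SMD = (29.9 - 23.8)/100 * 0.8962 * 1000 = 54.67 mm
Therefore the soil moisture deficit = 54.67 mm.


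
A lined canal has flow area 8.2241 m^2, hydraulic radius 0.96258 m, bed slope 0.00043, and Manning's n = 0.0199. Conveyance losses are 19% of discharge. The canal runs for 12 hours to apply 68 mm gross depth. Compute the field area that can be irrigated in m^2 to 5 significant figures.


Approach: apply Manning's equation with a conveyance and depth budget, Q = (1/n)*A*R^(2/3)*S^(1/2); Q_field = Q*(1-loss); Area = Q_field*t/(d/1000).
Step 1 — canal discharge (Manning's equation):
  Q = (1/0.0199) * 8.2241 * 0.96258^(2/3) * 0.00043^(1/2) = 8.354634 m^3/s
Step 2 — delivered flow: Q_field = 8.354634*(1 - 19/100) = 6.767253 m^3/s
Step 3 — volume delivered: V = 6.767253 * 12*3600 = 292345.3 m^3
Step 4 — area served: A = V / (depth/1000) = 292345.3 / 0.068 = 4299200 m^2
Therefore the field area that can be irrigated = 4299200 m^2.


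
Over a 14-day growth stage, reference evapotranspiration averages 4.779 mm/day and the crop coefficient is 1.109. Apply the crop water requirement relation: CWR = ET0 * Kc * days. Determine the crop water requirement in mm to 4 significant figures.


CWR = 4.779 * 1.109 * 14 = 74.20 mm
Therefore the crop water requirement = 74.20 mm.


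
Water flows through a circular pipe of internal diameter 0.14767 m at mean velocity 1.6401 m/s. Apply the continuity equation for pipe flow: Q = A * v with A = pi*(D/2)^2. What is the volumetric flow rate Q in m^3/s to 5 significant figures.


A = pi*(0.14767/2)^2 = 0.01712673 m^2
Q = 0.01712673 * 1.6401 = 0.028090 m^3/s
Therefore the volumetric flow rate Q = 0.028090 m^3/s.


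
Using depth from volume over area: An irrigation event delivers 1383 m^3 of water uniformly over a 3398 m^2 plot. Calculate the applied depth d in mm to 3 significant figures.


Approach: apply depth from volume over area, d = (V/A)*1000.
d = (1383 / 3398) * 1000 = 407 mm
Therefore the applied depth d = 407 mm.


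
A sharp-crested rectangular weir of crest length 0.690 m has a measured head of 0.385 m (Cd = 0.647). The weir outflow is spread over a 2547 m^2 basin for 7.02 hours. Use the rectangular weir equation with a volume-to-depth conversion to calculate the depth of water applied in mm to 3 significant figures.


Approach: apply the rectangular weir equation with a volume-to-depth conversion, Q = (2/3)*Cd*L*sqrt(2g)*H^1.5; d = Q*t/A * 1000.
Step 1 — weir discharge:
  Q = (2/3)*0.647*0.690*sqrt(2*9.81)*0.385^1.5 = 0.31492 m^3/s
Step 2 — volume: V = 0.31492 * 7.02*3600 = 7958.7 m^3
Step 3 — depth: d = V/A * 1000 = 7958.7/2547 * 1000 = 3120 mm
Therefore the depth of water applied = 3120 mm.


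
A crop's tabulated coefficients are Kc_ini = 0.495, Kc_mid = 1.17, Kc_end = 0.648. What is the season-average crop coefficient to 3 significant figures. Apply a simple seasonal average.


Approach: apply a simple seasonal average, Kc_avg = (Kc_ini + Kc_mid + Kc_end)/3.
Kc_avg = (0.495 + 1.17 + 0.648)/3 = 0.771
Therefore the season-average crop coefficient = 0.771.


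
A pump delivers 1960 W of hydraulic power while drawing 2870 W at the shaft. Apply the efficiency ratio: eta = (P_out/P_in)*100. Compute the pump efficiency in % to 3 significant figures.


eta = (1960 / 2870) * 100 = 68.3 %
Therefore the pump efficiency = 68.3 %.


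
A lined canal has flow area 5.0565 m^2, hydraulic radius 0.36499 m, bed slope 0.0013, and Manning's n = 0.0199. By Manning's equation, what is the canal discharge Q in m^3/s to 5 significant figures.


Approach: apply Manning's equation, Q = (1/n)*A*R^(2/3)*S^(1/2).
Q = (1/0.0199) * 5.0565 * 0.36499^(2/3) * 0.0013^(1/2) = 4.6790 m^3/s
Therefore the canal discharge Q = 4.6790 m^3/s.


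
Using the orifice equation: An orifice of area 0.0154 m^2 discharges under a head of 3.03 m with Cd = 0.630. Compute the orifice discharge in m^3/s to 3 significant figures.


Approach: apply the orifice equation, Q = Cd*A*sqrt(2*g*h).
Q = 0.630 * 0.0154 * sqrt(2*9.81*3.03) = 0.0748 m^3/s
Therefore the orifice discharge = 0.0748 m^3/s.


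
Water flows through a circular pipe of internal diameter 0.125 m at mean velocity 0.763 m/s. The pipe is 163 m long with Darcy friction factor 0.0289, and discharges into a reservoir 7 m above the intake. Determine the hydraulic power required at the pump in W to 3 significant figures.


Approach: apply continuity + Darcy-Weisbach + hydraulic power, Q = A*v; hf = f*(L/D)*(v^2/(2g)); H = static + hf; P = rho*g*Q*H.
Step 1 — flow rate (continuity, Q = A*v):
  A = pi*(0.125/2)^2 = 0.012272 m^2
  Q = 0.012272 * 0.763 = 0.0093634 m^3/s
Step 2 — friction head loss (Darcy-Weisbach):
  hf = 0.0289 * (163/0.125) * (0.763^2 / (2*9.81))
  hf = 1.1182 m
Step 3 — total head: H = 7 + 1.1182 = 8.1182 m
Step 4 — hydraulic power (P = rho*g*Q*H):
  P = 1000 * 9.81 * 0.0093634 * 8.1182 = 746 W
Therefore the hydraulic power required at the pump = 746 W.


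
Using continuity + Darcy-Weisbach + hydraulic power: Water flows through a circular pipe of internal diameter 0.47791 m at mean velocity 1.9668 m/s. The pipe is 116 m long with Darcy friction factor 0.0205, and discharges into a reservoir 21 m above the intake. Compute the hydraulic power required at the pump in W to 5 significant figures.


Approach: apply continuity + Darcy-Weisbach + hydraulic power, Q = A*v; hf = f*(L/D)*(v^2/(2g)); H = static + hf; P = rho*g*Q*H.
Step 1 — flow rate (continuity, Q = A*v):
  A = pi*(0.47791/2)^2 = 0.1793833 m^2
  Q = 0.1793833 * 1.9668 = 0.3528112 m^3/s
Step 2 — friction head loss (Darcy-Weisbach):
  hf = 0.0205 * (116/0.47791) * (1.9668^2 / (2*9.81))
  hf = 0.9810409 m
Step 3 — total head: H = 21 + 0.9810409 = 21.98104 m
Step 4 — hydraulic power (P = rho*g*Q*H):
  P = 1000 * 9.81 * 0.3528112 * 21.98104 = 76078 W
Therefore the hydraulic power required at the pump = 76078 W.


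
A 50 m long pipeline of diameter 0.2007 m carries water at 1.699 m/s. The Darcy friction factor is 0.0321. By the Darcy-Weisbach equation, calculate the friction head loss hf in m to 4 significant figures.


Approach: apply the Darcy-Weisbach equation, hf = f*(L/D)*(v^2/(2g)).
hf = 0.0321 * (50/0.2007) * (1.699^2 / (2*9.81))
hf = 1.177 m
Therefore the friction head loss hf = 1.177 m.


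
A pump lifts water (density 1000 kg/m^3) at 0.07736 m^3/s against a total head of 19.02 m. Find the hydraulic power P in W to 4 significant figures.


Approach: apply the hydraulic power relation, P = rho*g*Q*H.
P = 1000 * 9.81 * 0.07736 * 19.02 = 14430 W
Therefore the hydraulic power P = 14430 W.


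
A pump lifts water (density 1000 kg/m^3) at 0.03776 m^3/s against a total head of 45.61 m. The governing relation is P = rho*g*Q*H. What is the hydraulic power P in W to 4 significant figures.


P = 1000 * 9.81 * 0.03776 * 45.61 = 16900 W
Therefore the hydraulic power P = 16900 W.


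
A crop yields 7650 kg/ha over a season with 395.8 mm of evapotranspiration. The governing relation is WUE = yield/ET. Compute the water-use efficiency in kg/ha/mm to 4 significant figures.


WUE = 7650 / 395.8 = 19.33 kg/ha/mm
Therefore the water-use efficiency = 19.33 kg/ha/mm.


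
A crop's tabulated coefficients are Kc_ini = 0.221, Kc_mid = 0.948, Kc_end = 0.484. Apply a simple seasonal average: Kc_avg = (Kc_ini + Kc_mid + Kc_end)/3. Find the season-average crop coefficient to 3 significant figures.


Kc_avg = (0.221 + 0.948 + 0.484)/3 = 0.551
Therefore the season-average crop coefficient = 0.551.


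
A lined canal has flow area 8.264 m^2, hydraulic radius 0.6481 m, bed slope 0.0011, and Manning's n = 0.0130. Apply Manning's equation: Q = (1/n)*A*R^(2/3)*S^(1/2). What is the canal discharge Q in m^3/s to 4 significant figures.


Q = (1/0.0130) * 8.264 * 0.6481^(2/3) * 0.0011^(1/2) = 15.79 m^3/s
Therefore the canal discharge Q = 15.79 m^3/s.


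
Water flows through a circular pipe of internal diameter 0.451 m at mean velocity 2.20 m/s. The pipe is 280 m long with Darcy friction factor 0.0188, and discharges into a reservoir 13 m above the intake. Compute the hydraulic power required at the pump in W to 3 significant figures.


Approach: apply continuity + Darcy-Weisbach + hydraulic power, Q = A*v; hf = f*(L/D)*(v^2/(2g)); H = static + hf; P = rho*g*Q*H.
Step 1 — flow rate (continuity, Q = A*v):
  A = pi*(0.451/2)^2 = 0.15975 m^2
  Q = 0.15975 * 2.20 = 0.35145 m^3/s
Step 2 — friction head loss (Darcy-Weisbach):
  hf = 0.0188 * (280/0.451) * (2.20^2 / (2*9.81))
  hf = 2.8793 m
Step 3 — total head: H = 13 + 2.8793 = 15.879 m
Step 4 — hydraulic power (P = rho*g*Q*H):
  P = 1000 * 9.81 * 0.35145 * 15.879 = 54700 W
Therefore the hydraulic power required at the pump = 54700 W.


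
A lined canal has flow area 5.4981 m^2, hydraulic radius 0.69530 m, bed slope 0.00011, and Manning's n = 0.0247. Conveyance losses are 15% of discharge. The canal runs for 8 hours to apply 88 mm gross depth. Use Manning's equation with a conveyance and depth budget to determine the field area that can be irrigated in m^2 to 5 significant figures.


Approach: apply Manning's equation with a conveyance and depth budget, Q = (1/n)*A*R^(2/3)*S^(1/2); Q_field = Q*(1-loss); Area = Q_field*t/(d/1000).
Step 1 — canal discharge (Manning's equation):
  Q = (1/0.0247) * 5.4981 * 0.69530^(2/3) * 0.00011^(1/2) = 1.832287 m^3/s
Step 2 — delivered flow: Q_field = 1.832287*(1 - 15/100) = 1.557444 m^3/s
Step 3 — volume delivered: V = 1.557444 * 8*3600 = 44854.39 m^3
Step 4 — area served: A = V / (depth/1000) = 44854.39 / 0.088 = 509710 m^2
Therefore the field area that can be irrigated = 509710 m^2.


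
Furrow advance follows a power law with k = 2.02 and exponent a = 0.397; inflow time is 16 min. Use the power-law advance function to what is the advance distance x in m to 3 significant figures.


Approach: apply the power-law advance function, x = k*t^a.
x = 2.02 * 16^0.397 = 6.07 m
Therefore the advance distance x = 6.07 m.


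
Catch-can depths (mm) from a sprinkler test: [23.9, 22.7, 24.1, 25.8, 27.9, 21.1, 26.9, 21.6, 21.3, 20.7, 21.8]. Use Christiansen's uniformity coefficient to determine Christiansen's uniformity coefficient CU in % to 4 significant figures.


Approach: apply Christiansen's uniformity coefficient, CU = (1 - mean_abs_deviation/mean)*100.
mean = 23.4364 mm
mean |d_i - mean| = 2.07603 mm
CU = (1 - 2.07603/23.4364)*100 = 91.14 %
Therefore Christiansen's uniformity coefficient CU = 91.14 %.


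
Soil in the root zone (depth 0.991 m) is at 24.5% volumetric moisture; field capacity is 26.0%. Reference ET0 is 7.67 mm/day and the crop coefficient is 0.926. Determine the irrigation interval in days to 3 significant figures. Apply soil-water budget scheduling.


Approach: apply soil-water budget scheduling, SMD = (FC-theta)/100*depth*1000; ETc = ET0*Kc; interval = SMD/ETc.
Step 1 — soil moisture deficit:
  SMD = (26.0 - 24.5)/100 * 0.991 * 1000 = 14.865 mm
Step 2 — daily crop ET (ETc = ET0*Kc):
  ETc = 7.67 * 0.926 = 7.1024 mm/day
Step 3 — irrigation interval (SMD/ETc):
  interval = 14.865 / 7.1024 = 2.09 days
Therefore the irrigation interval = 2.09 days.


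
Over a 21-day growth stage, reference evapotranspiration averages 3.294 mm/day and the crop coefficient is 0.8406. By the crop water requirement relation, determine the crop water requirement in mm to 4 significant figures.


Approach: apply the crop water requirement relation, CWR = ET0 * Kc * days.
CWR = 3.294 * 0.8406 * 21 = 58.15 mm
Therefore the crop water requirement = 58.15 mm.


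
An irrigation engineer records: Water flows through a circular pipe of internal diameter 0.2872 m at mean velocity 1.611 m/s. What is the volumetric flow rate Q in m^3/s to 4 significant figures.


Approach: apply the continuity equation for pipe flow, Q = A * v with A = pi*(D/2)^2.
A = pi*(0.2872/2)^2 = 0.0647827 m^2
Q = 0.0647827 * 1.611 = 0.1044 m^3/s
Therefore the volumetric flow rate Q = 0.1044 m^3/s.
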